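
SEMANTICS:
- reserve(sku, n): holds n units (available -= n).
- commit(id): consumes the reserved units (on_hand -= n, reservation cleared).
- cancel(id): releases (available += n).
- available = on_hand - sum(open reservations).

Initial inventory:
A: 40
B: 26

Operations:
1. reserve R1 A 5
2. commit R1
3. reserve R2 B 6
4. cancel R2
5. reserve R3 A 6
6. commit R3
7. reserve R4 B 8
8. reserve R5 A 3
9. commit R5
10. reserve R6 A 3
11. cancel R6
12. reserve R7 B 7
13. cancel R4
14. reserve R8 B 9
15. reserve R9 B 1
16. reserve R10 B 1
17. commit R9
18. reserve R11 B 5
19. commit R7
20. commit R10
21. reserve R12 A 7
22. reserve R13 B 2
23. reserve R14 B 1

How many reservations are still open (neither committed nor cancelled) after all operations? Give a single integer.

Step 1: reserve R1 A 5 -> on_hand[A=40 B=26] avail[A=35 B=26] open={R1}
Step 2: commit R1 -> on_hand[A=35 B=26] avail[A=35 B=26] open={}
Step 3: reserve R2 B 6 -> on_hand[A=35 B=26] avail[A=35 B=20] open={R2}
Step 4: cancel R2 -> on_hand[A=35 B=26] avail[A=35 B=26] open={}
Step 5: reserve R3 A 6 -> on_hand[A=35 B=26] avail[A=29 B=26] open={R3}
Step 6: commit R3 -> on_hand[A=29 B=26] avail[A=29 B=26] open={}
Step 7: reserve R4 B 8 -> on_hand[A=29 B=26] avail[A=29 B=18] open={R4}
Step 8: reserve R5 A 3 -> on_hand[A=29 B=26] avail[A=26 B=18] open={R4,R5}
Step 9: commit R5 -> on_hand[A=26 B=26] avail[A=26 B=18] open={R4}
Step 10: reserve R6 A 3 -> on_hand[A=26 B=26] avail[A=23 B=18] open={R4,R6}
Step 11: cancel R6 -> on_hand[A=26 B=26] avail[A=26 B=18] open={R4}
Step 12: reserve R7 B 7 -> on_hand[A=26 B=26] avail[A=26 B=11] open={R4,R7}
Step 13: cancel R4 -> on_hand[A=26 B=26] avail[A=26 B=19] open={R7}
Step 14: reserve R8 B 9 -> on_hand[A=26 B=26] avail[A=26 B=10] open={R7,R8}
Step 15: reserve R9 B 1 -> on_hand[A=26 B=26] avail[A=26 B=9] open={R7,R8,R9}
Step 16: reserve R10 B 1 -> on_hand[A=26 B=26] avail[A=26 B=8] open={R10,R7,R8,R9}
Step 17: commit R9 -> on_hand[A=26 B=25] avail[A=26 B=8] open={R10,R7,R8}
Step 18: reserve R11 B 5 -> on_hand[A=26 B=25] avail[A=26 B=3] open={R10,R11,R7,R8}
Step 19: commit R7 -> on_hand[A=26 B=18] avail[A=26 B=3] open={R10,R11,R8}
Step 20: commit R10 -> on_hand[A=26 B=17] avail[A=26 B=3] open={R11,R8}
Step 21: reserve R12 A 7 -> on_hand[A=26 B=17] avail[A=19 B=3] open={R11,R12,R8}
Step 22: reserve R13 B 2 -> on_hand[A=26 B=17] avail[A=19 B=1] open={R11,R12,R13,R8}
Step 23: reserve R14 B 1 -> on_hand[A=26 B=17] avail[A=19 B=0] open={R11,R12,R13,R14,R8}
Open reservations: ['R11', 'R12', 'R13', 'R14', 'R8'] -> 5

Answer: 5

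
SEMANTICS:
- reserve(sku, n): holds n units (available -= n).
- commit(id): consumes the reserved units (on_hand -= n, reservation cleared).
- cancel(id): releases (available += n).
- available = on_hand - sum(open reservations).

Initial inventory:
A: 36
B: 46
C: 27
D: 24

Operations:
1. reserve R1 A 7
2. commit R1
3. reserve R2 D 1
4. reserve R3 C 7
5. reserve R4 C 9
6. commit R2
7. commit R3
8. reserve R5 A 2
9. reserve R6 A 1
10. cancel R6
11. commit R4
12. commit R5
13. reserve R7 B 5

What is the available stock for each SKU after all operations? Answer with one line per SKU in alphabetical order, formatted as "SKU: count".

Step 1: reserve R1 A 7 -> on_hand[A=36 B=46 C=27 D=24] avail[A=29 B=46 C=27 D=24] open={R1}
Step 2: commit R1 -> on_hand[A=29 B=46 C=27 D=24] avail[A=29 B=46 C=27 D=24] open={}
Step 3: reserve R2 D 1 -> on_hand[A=29 B=46 C=27 D=24] avail[A=29 B=46 C=27 D=23] open={R2}
Step 4: reserve R3 C 7 -> on_hand[A=29 B=46 C=27 D=24] avail[A=29 B=46 C=20 D=23] open={R2,R3}
Step 5: reserve R4 C 9 -> on_hand[A=29 B=46 C=27 D=24] avail[A=29 B=46 C=11 D=23] open={R2,R3,R4}
Step 6: commit R2 -> on_hand[A=29 B=46 C=27 D=23] avail[A=29 B=46 C=11 D=23] open={R3,R4}
Step 7: commit R3 -> on_hand[A=29 B=46 C=20 D=23] avail[A=29 B=46 C=11 D=23] open={R4}
Step 8: reserve R5 A 2 -> on_hand[A=29 B=46 C=20 D=23] avail[A=27 B=46 C=11 D=23] open={R4,R5}
Step 9: reserve R6 A 1 -> on_hand[A=29 B=46 C=20 D=23] avail[A=26 B=46 C=11 D=23] open={R4,R5,R6}
Step 10: cancel R6 -> on_hand[A=29 B=46 C=20 D=23] avail[A=27 B=46 C=11 D=23] open={R4,R5}
Step 11: commit R4 -> on_hand[A=29 B=46 C=11 D=23] avail[A=27 B=46 C=11 D=23] open={R5}
Step 12: commit R5 -> on_hand[A=27 B=46 C=11 D=23] avail[A=27 B=46 C=11 D=23] open={}
Step 13: reserve R7 B 5 -> on_hand[A=27 B=46 C=11 D=23] avail[A=27 B=41 C=11 D=23] open={R7}

Answer: A: 27
B: 41
C: 11
D: 23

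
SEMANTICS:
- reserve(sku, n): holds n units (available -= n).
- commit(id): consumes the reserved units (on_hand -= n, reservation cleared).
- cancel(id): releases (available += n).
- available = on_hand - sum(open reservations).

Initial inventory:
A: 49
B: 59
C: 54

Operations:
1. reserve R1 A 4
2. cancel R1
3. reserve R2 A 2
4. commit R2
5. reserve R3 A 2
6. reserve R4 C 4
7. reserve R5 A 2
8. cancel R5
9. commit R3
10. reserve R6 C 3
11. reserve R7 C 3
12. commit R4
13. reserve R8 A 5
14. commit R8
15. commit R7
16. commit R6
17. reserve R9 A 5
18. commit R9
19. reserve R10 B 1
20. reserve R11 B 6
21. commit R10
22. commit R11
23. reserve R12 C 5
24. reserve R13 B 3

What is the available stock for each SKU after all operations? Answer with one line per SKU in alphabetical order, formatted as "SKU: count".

Answer: A: 35
B: 49
C: 39

Derivation:
Step 1: reserve R1 A 4 -> on_hand[A=49 B=59 C=54] avail[A=45 B=59 C=54] open={R1}
Step 2: cancel R1 -> on_hand[A=49 B=59 C=54] avail[A=49 B=59 C=54] open={}
Step 3: reserve R2 A 2 -> on_hand[A=49 B=59 C=54] avail[A=47 B=59 C=54] open={R2}
Step 4: commit R2 -> on_hand[A=47 B=59 C=54] avail[A=47 B=59 C=54] open={}
Step 5: reserve R3 A 2 -> on_hand[A=47 B=59 C=54] avail[A=45 B=59 C=54] open={R3}
Step 6: reserve R4 C 4 -> on_hand[A=47 B=59 C=54] avail[A=45 B=59 C=50] open={R3,R4}
Step 7: reserve R5 A 2 -> on_hand[A=47 B=59 C=54] avail[A=43 B=59 C=50] open={R3,R4,R5}
Step 8: cancel R5 -> on_hand[A=47 B=59 C=54] avail[A=45 B=59 C=50] open={R3,R4}
Step 9: commit R3 -> on_hand[A=45 B=59 C=54] avail[A=45 B=59 C=50] open={R4}
Step 10: reserve R6 C 3 -> on_hand[A=45 B=59 C=54] avail[A=45 B=59 C=47] open={R4,R6}
Step 11: reserve R7 C 3 -> on_hand[A=45 B=59 C=54] avail[A=45 B=59 C=44] open={R4,R6,R7}
Step 12: commit R4 -> on_hand[A=45 B=59 C=50] avail[A=45 B=59 C=44] open={R6,R7}
Step 13: reserve R8 A 5 -> on_hand[A=45 B=59 C=50] avail[A=40 B=59 C=44] open={R6,R7,R8}
Step 14: commit R8 -> on_hand[A=40 B=59 C=50] avail[A=40 B=59 C=44] open={R6,R7}
Step 15: commit R7 -> on_hand[A=40 B=59 C=47] avail[A=40 B=59 C=44] open={R6}
Step 16: commit R6 -> on_hand[A=40 B=59 C=44] avail[A=40 B=59 C=44] open={}
Step 17: reserve R9 A 5 -> on_hand[A=40 B=59 C=44] avail[A=35 B=59 C=44] open={R9}
Step 18: commit R9 -> on_hand[A=35 B=59 C=44] avail[A=35 B=59 C=44] open={}
Step 19: reserve R10 B 1 -> on_hand[A=35 B=59 C=44] avail[A=35 B=58 C=44] open={R10}
Step 20: reserve R11 B 6 -> on_hand[A=35 B=59 C=44] avail[A=35 B=52 C=44] open={R10,R11}
Step 21: commit R10 -> on_hand[A=35 B=58 C=44] avail[A=35 B=52 C=44] open={R11}
Step 22: commit R11 -> on_hand[A=35 B=52 C=44] avail[A=35 B=52 C=44] open={}
Step 23: reserve R12 C 5 -> on_hand[A=35 B=52 C=44] avail[A=35 B=52 C=39] open={R12}
Step 24: reserve R13 B 3 -> on_hand[A=35 B=52 C=44] avail[A=35 B=49 C=39] open={R12,R13}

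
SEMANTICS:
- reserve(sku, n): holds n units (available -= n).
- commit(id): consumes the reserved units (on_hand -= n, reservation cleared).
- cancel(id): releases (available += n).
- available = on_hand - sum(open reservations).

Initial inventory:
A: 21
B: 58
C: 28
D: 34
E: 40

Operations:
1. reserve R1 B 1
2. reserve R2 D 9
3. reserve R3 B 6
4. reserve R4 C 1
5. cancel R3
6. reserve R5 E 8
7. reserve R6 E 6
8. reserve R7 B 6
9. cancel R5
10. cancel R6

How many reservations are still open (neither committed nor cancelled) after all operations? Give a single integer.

Answer: 4

Derivation:
Step 1: reserve R1 B 1 -> on_hand[A=21 B=58 C=28 D=34 E=40] avail[A=21 B=57 C=28 D=34 E=40] open={R1}
Step 2: reserve R2 D 9 -> on_hand[A=21 B=58 C=28 D=34 E=40] avail[A=21 B=57 C=28 D=25 E=40] open={R1,R2}
Step 3: reserve R3 B 6 -> on_hand[A=21 B=58 C=28 D=34 E=40] avail[A=21 B=51 C=28 D=25 E=40] open={R1,R2,R3}
Step 4: reserve R4 C 1 -> on_hand[A=21 B=58 C=28 D=34 E=40] avail[A=21 B=51 C=27 D=25 E=40] open={R1,R2,R3,R4}
Step 5: cancel R3 -> on_hand[A=21 B=58 C=28 D=34 E=40] avail[A=21 B=57 C=27 D=25 E=40] open={R1,R2,R4}
Step 6: reserve R5 E 8 -> on_hand[A=21 B=58 C=28 D=34 E=40] avail[A=21 B=57 C=27 D=25 E=32] open={R1,R2,R4,R5}
Step 7: reserve R6 E 6 -> on_hand[A=21 B=58 C=28 D=34 E=40] avail[A=21 B=57 C=27 D=25 E=26] open={R1,R2,R4,R5,R6}
Step 8: reserve R7 B 6 -> on_hand[A=21 B=58 C=28 D=34 E=40] avail[A=21 B=51 C=27 D=25 E=26] open={R1,R2,R4,R5,R6,R7}
Step 9: cancel R5 -> on_hand[A=21 B=58 C=28 D=34 E=40] avail[A=21 B=51 C=27 D=25 E=34] open={R1,R2,R4,R6,R7}
Step 10: cancel R6 -> on_hand[A=21 B=58 C=28 D=34 E=40] avail[A=21 B=51 C=27 D=25 E=40] open={R1,R2,R4,R7}
Open reservations: ['R1', 'R2', 'R4', 'R7'] -> 4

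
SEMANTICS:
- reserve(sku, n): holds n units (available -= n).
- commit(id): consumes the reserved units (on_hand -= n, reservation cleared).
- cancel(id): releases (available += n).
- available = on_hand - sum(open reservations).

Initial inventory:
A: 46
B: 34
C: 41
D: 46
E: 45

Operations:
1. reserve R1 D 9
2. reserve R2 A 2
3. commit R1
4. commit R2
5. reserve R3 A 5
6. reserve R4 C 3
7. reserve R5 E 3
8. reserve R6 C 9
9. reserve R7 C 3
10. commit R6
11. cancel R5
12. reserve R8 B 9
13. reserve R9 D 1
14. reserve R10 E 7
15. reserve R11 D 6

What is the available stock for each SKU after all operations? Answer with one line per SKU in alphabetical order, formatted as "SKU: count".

Step 1: reserve R1 D 9 -> on_hand[A=46 B=34 C=41 D=46 E=45] avail[A=46 B=34 C=41 D=37 E=45] open={R1}
Step 2: reserve R2 A 2 -> on_hand[A=46 B=34 C=41 D=46 E=45] avail[A=44 B=34 C=41 D=37 E=45] open={R1,R2}
Step 3: commit R1 -> on_hand[A=46 B=34 C=41 D=37 E=45] avail[A=44 B=34 C=41 D=37 E=45] open={R2}
Step 4: commit R2 -> on_hand[A=44 B=34 C=41 D=37 E=45] avail[A=44 B=34 C=41 D=37 E=45] open={}
Step 5: reserve R3 A 5 -> on_hand[A=44 B=34 C=41 D=37 E=45] avail[A=39 B=34 C=41 D=37 E=45] open={R3}
Step 6: reserve R4 C 3 -> on_hand[A=44 B=34 C=41 D=37 E=45] avail[A=39 B=34 C=38 D=37 E=45] open={R3,R4}
Step 7: reserve R5 E 3 -> on_hand[A=44 B=34 C=41 D=37 E=45] avail[A=39 B=34 C=38 D=37 E=42] open={R3,R4,R5}
Step 8: reserve R6 C 9 -> on_hand[A=44 B=34 C=41 D=37 E=45] avail[A=39 B=34 C=29 D=37 E=42] open={R3,R4,R5,R6}
Step 9: reserve R7 C 3 -> on_hand[A=44 B=34 C=41 D=37 E=45] avail[A=39 B=34 C=26 D=37 E=42] open={R3,R4,R5,R6,R7}
Step 10: commit R6 -> on_hand[A=44 B=34 C=32 D=37 E=45] avail[A=39 B=34 C=26 D=37 E=42] open={R3,R4,R5,R7}
Step 11: cancel R5 -> on_hand[A=44 B=34 C=32 D=37 E=45] avail[A=39 B=34 C=26 D=37 E=45] open={R3,R4,R7}
Step 12: reserve R8 B 9 -> on_hand[A=44 B=34 C=32 D=37 E=45] avail[A=39 B=25 C=26 D=37 E=45] open={R3,R4,R7,R8}
Step 13: reserve R9 D 1 -> on_hand[A=44 B=34 C=32 D=37 E=45] avail[A=39 B=25 C=26 D=36 E=45] open={R3,R4,R7,R8,R9}
Step 14: reserve R10 E 7 -> on_hand[A=44 B=34 C=32 D=37 E=45] avail[A=39 B=25 C=26 D=36 E=38] open={R10,R3,R4,R7,R8,R9}
Step 15: reserve R11 D 6 -> on_hand[A=44 B=34 C=32 D=37 E=45] avail[A=39 B=25 C=26 D=30 E=38] open={R10,R11,R3,R4,R7,R8,R9}

Answer: A: 39
B: 25
C: 26
D: 30
E: 38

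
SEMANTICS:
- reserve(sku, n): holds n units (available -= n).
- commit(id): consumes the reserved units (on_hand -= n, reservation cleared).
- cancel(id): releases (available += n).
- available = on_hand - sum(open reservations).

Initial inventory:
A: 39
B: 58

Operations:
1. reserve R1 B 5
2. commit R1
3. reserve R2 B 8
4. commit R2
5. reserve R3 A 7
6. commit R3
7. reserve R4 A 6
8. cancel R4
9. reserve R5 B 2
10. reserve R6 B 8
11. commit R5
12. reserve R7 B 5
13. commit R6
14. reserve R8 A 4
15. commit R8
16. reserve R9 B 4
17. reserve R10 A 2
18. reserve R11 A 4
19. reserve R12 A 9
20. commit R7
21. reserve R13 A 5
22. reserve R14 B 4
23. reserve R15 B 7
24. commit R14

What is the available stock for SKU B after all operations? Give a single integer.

Step 1: reserve R1 B 5 -> on_hand[A=39 B=58] avail[A=39 B=53] open={R1}
Step 2: commit R1 -> on_hand[A=39 B=53] avail[A=39 B=53] open={}
Step 3: reserve R2 B 8 -> on_hand[A=39 B=53] avail[A=39 B=45] open={R2}
Step 4: commit R2 -> on_hand[A=39 B=45] avail[A=39 B=45] open={}
Step 5: reserve R3 A 7 -> on_hand[A=39 B=45] avail[A=32 B=45] open={R3}
Step 6: commit R3 -> on_hand[A=32 B=45] avail[A=32 B=45] open={}
Step 7: reserve R4 A 6 -> on_hand[A=32 B=45] avail[A=26 B=45] open={R4}
Step 8: cancel R4 -> on_hand[A=32 B=45] avail[A=32 B=45] open={}
Step 9: reserve R5 B 2 -> on_hand[A=32 B=45] avail[A=32 B=43] open={R5}
Step 10: reserve R6 B 8 -> on_hand[A=32 B=45] avail[A=32 B=35] open={R5,R6}
Step 11: commit R5 -> on_hand[A=32 B=43] avail[A=32 B=35] open={R6}
Step 12: reserve R7 B 5 -> on_hand[A=32 B=43] avail[A=32 B=30] open={R6,R7}
Step 13: commit R6 -> on_hand[A=32 B=35] avail[A=32 B=30] open={R7}
Step 14: reserve R8 A 4 -> on_hand[A=32 B=35] avail[A=28 B=30] open={R7,R8}
Step 15: commit R8 -> on_hand[A=28 B=35] avail[A=28 B=30] open={R7}
Step 16: reserve R9 B 4 -> on_hand[A=28 B=35] avail[A=28 B=26] open={R7,R9}
Step 17: reserve R10 A 2 -> on_hand[A=28 B=35] avail[A=26 B=26] open={R10,R7,R9}
Step 18: reserve R11 A 4 -> on_hand[A=28 B=35] avail[A=22 B=26] open={R10,R11,R7,R9}
Step 19: reserve R12 A 9 -> on_hand[A=28 B=35] avail[A=13 B=26] open={R10,R11,R12,R7,R9}
Step 20: commit R7 -> on_hand[A=28 B=30] avail[A=13 B=26] open={R10,R11,R12,R9}
Step 21: reserve R13 A 5 -> on_hand[A=28 B=30] avail[A=8 B=26] open={R10,R11,R12,R13,R9}
Step 22: reserve R14 B 4 -> on_hand[A=28 B=30] avail[A=8 B=22] open={R10,R11,R12,R13,R14,R9}
Step 23: reserve R15 B 7 -> on_hand[A=28 B=30] avail[A=8 B=15] open={R10,R11,R12,R13,R14,R15,R9}
Step 24: commit R14 -> on_hand[A=28 B=26] avail[A=8 B=15] open={R10,R11,R12,R13,R15,R9}
Final available[B] = 15

Answer: 15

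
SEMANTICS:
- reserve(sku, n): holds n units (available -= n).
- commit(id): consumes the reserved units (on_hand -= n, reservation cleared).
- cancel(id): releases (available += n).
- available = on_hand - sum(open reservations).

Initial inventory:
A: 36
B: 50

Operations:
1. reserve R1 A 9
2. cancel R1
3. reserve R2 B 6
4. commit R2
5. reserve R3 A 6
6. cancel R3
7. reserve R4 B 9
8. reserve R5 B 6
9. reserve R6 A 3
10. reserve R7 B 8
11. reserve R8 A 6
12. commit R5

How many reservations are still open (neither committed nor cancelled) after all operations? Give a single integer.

Answer: 4

Derivation:
Step 1: reserve R1 A 9 -> on_hand[A=36 B=50] avail[A=27 B=50] open={R1}
Step 2: cancel R1 -> on_hand[A=36 B=50] avail[A=36 B=50] open={}
Step 3: reserve R2 B 6 -> on_hand[A=36 B=50] avail[A=36 B=44] open={R2}
Step 4: commit R2 -> on_hand[A=36 B=44] avail[A=36 B=44] open={}
Step 5: reserve R3 A 6 -> on_hand[A=36 B=44] avail[A=30 B=44] open={R3}
Step 6: cancel R3 -> on_hand[A=36 B=44] avail[A=36 B=44] open={}
Step 7: reserve R4 B 9 -> on_hand[A=36 B=44] avail[A=36 B=35] open={R4}
Step 8: reserve R5 B 6 -> on_hand[A=36 B=44] avail[A=36 B=29] open={R4,R5}
Step 9: reserve R6 A 3 -> on_hand[A=36 B=44] avail[A=33 B=29] open={R4,R5,R6}
Step 10: reserve R7 B 8 -> on_hand[A=36 B=44] avail[A=33 B=21] open={R4,R5,R6,R7}
Step 11: reserve R8 A 6 -> on_hand[A=36 B=44] avail[A=27 B=21] open={R4,R5,R6,R7,R8}
Step 12: commit R5 -> on_hand[A=36 B=38] avail[A=27 B=21] open={R4,R6,R7,R8}
Open reservations: ['R4', 'R6', 'R7', 'R8'] -> 4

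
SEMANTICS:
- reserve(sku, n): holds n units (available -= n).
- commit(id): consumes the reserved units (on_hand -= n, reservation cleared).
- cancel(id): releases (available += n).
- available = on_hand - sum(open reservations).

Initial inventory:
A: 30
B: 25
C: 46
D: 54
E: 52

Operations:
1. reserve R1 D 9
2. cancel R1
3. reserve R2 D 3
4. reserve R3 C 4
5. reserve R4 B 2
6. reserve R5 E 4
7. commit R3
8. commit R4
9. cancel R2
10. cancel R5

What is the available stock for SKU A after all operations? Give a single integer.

Step 1: reserve R1 D 9 -> on_hand[A=30 B=25 C=46 D=54 E=52] avail[A=30 B=25 C=46 D=45 E=52] open={R1}
Step 2: cancel R1 -> on_hand[A=30 B=25 C=46 D=54 E=52] avail[A=30 B=25 C=46 D=54 E=52] open={}
Step 3: reserve R2 D 3 -> on_hand[A=30 B=25 C=46 D=54 E=52] avail[A=30 B=25 C=46 D=51 E=52] open={R2}
Step 4: reserve R3 C 4 -> on_hand[A=30 B=25 C=46 D=54 E=52] avail[A=30 B=25 C=42 D=51 E=52] open={R2,R3}
Step 5: reserve R4 B 2 -> on_hand[A=30 B=25 C=46 D=54 E=52] avail[A=30 B=23 C=42 D=51 E=52] open={R2,R3,R4}
Step 6: reserve R5 E 4 -> on_hand[A=30 B=25 C=46 D=54 E=52] avail[A=30 B=23 C=42 D=51 E=48] open={R2,R3,R4,R5}
Step 7: commit R3 -> on_hand[A=30 B=25 C=42 D=54 E=52] avail[A=30 B=23 C=42 D=51 E=48] open={R2,R4,R5}
Step 8: commit R4 -> on_hand[A=30 B=23 C=42 D=54 E=52] avail[A=30 B=23 C=42 D=51 E=48] open={R2,R5}
Step 9: cancel R2 -> on_hand[A=30 B=23 C=42 D=54 E=52] avail[A=30 B=23 C=42 D=54 E=48] open={R5}
Step 10: cancel R5 -> on_hand[A=30 B=23 C=42 D=54 E=52] avail[A=30 B=23 C=42 D=54 E=52] open={}
Final available[A] = 30

Answer: 30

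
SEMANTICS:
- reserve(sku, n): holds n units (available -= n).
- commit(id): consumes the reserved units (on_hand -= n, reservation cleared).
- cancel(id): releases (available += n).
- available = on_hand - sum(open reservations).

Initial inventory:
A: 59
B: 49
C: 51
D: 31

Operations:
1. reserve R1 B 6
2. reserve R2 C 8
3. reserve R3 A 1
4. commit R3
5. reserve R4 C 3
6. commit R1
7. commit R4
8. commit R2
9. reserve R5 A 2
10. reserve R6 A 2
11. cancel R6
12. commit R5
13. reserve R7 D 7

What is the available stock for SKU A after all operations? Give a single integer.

Answer: 56

Derivation:
Step 1: reserve R1 B 6 -> on_hand[A=59 B=49 C=51 D=31] avail[A=59 B=43 C=51 D=31] open={R1}
Step 2: reserve R2 C 8 -> on_hand[A=59 B=49 C=51 D=31] avail[A=59 B=43 C=43 D=31] open={R1,R2}
Step 3: reserve R3 A 1 -> on_hand[A=59 B=49 C=51 D=31] avail[A=58 B=43 C=43 D=31] open={R1,R2,R3}
Step 4: commit R3 -> on_hand[A=58 B=49 C=51 D=31] avail[A=58 B=43 C=43 D=31] open={R1,R2}
Step 5: reserve R4 C 3 -> on_hand[A=58 B=49 C=51 D=31] avail[A=58 B=43 C=40 D=31] open={R1,R2,R4}
Step 6: commit R1 -> on_hand[A=58 B=43 C=51 D=31] avail[A=58 B=43 C=40 D=31] open={R2,R4}
Step 7: commit R4 -> on_hand[A=58 B=43 C=48 D=31] avail[A=58 B=43 C=40 D=31] open={R2}
Step 8: commit R2 -> on_hand[A=58 B=43 C=40 D=31] avail[A=58 B=43 C=40 D=31] open={}
Step 9: reserve R5 A 2 -> on_hand[A=58 B=43 C=40 D=31] avail[A=56 B=43 C=40 D=31] open={R5}
Step 10: reserve R6 A 2 -> on_hand[A=58 B=43 C=40 D=31] avail[A=54 B=43 C=40 D=31] open={R5,R6}
Step 11: cancel R6 -> on_hand[A=58 B=43 C=40 D=31] avail[A=56 B=43 C=40 D=31] open={R5}
Step 12: commit R5 -> on_hand[A=56 B=43 C=40 D=31] avail[A=56 B=43 C=40 D=31] open={}
Step 13: reserve R7 D 7 -> on_hand[A=56 B=43 C=40 D=31] avail[A=56 B=43 C=40 D=24] open={R7}
Final available[A] = 56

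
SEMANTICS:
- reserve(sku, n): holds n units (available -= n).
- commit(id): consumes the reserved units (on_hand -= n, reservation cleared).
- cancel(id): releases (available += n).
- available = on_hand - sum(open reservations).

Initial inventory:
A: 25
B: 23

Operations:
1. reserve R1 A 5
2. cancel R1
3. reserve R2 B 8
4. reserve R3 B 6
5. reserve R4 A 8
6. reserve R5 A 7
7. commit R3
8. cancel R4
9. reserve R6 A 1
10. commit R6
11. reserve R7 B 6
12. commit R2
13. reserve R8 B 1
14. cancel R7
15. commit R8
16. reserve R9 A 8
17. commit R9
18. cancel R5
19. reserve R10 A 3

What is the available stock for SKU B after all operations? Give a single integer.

Answer: 8

Derivation:
Step 1: reserve R1 A 5 -> on_hand[A=25 B=23] avail[A=20 B=23] open={R1}
Step 2: cancel R1 -> on_hand[A=25 B=23] avail[A=25 B=23] open={}
Step 3: reserve R2 B 8 -> on_hand[A=25 B=23] avail[A=25 B=15] open={R2}
Step 4: reserve R3 B 6 -> on_hand[A=25 B=23] avail[A=25 B=9] open={R2,R3}
Step 5: reserve R4 A 8 -> on_hand[A=25 B=23] avail[A=17 B=9] open={R2,R3,R4}
Step 6: reserve R5 A 7 -> on_hand[A=25 B=23] avail[A=10 B=9] open={R2,R3,R4,R5}
Step 7: commit R3 -> on_hand[A=25 B=17] avail[A=10 B=9] open={R2,R4,R5}
Step 8: cancel R4 -> on_hand[A=25 B=17] avail[A=18 B=9] open={R2,R5}
Step 9: reserve R6 A 1 -> on_hand[A=25 B=17] avail[A=17 B=9] open={R2,R5,R6}
Step 10: commit R6 -> on_hand[A=24 B=17] avail[A=17 B=9] open={R2,R5}
Step 11: reserve R7 B 6 -> on_hand[A=24 B=17] avail[A=17 B=3] open={R2,R5,R7}
Step 12: commit R2 -> on_hand[A=24 B=9] avail[A=17 B=3] open={R5,R7}
Step 13: reserve R8 B 1 -> on_hand[A=24 B=9] avail[A=17 B=2] open={R5,R7,R8}
Step 14: cancel R7 -> on_hand[A=24 B=9] avail[A=17 B=8] open={R5,R8}
Step 15: commit R8 -> on_hand[A=24 B=8] avail[A=17 B=8] open={R5}
Step 16: reserve R9 A 8 -> on_hand[A=24 B=8] avail[A=9 B=8] open={R5,R9}
Step 17: commit R9 -> on_hand[A=16 B=8] avail[A=9 B=8] open={R5}
Step 18: cancel R5 -> on_hand[A=16 B=8] avail[A=16 B=8] open={}
Step 19: reserve R10 A 3 -> on_hand[A=16 B=8] avail[A=13 B=8] open={R10}
Final available[B] = 8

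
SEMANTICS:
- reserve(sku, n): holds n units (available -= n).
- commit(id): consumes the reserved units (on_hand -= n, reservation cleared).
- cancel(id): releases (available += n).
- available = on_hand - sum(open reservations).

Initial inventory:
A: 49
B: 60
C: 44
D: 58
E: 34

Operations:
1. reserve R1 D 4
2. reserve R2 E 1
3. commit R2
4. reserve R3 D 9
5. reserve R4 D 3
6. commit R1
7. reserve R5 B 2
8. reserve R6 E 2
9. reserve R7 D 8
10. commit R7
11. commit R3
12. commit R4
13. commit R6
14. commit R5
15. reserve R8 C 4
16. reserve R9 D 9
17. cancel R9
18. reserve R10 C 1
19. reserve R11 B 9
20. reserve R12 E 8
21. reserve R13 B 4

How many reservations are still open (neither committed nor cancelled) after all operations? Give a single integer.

Step 1: reserve R1 D 4 -> on_hand[A=49 B=60 C=44 D=58 E=34] avail[A=49 B=60 C=44 D=54 E=34] open={R1}
Step 2: reserve R2 E 1 -> on_hand[A=49 B=60 C=44 D=58 E=34] avail[A=49 B=60 C=44 D=54 E=33] open={R1,R2}
Step 3: commit R2 -> on_hand[A=49 B=60 C=44 D=58 E=33] avail[A=49 B=60 C=44 D=54 E=33] open={R1}
Step 4: reserve R3 D 9 -> on_hand[A=49 B=60 C=44 D=58 E=33] avail[A=49 B=60 C=44 D=45 E=33] open={R1,R3}
Step 5: reserve R4 D 3 -> on_hand[A=49 B=60 C=44 D=58 E=33] avail[A=49 B=60 C=44 D=42 E=33] open={R1,R3,R4}
Step 6: commit R1 -> on_hand[A=49 B=60 C=44 D=54 E=33] avail[A=49 B=60 C=44 D=42 E=33] open={R3,R4}
Step 7: reserve R5 B 2 -> on_hand[A=49 B=60 C=44 D=54 E=33] avail[A=49 B=58 C=44 D=42 E=33] open={R3,R4,R5}
Step 8: reserve R6 E 2 -> on_hand[A=49 B=60 C=44 D=54 E=33] avail[A=49 B=58 C=44 D=42 E=31] open={R3,R4,R5,R6}
Step 9: reserve R7 D 8 -> on_hand[A=49 B=60 C=44 D=54 E=33] avail[A=49 B=58 C=44 D=34 E=31] open={R3,R4,R5,R6,R7}
Step 10: commit R7 -> on_hand[A=49 B=60 C=44 D=46 E=33] avail[A=49 B=58 C=44 D=34 E=31] open={R3,R4,R5,R6}
Step 11: commit R3 -> on_hand[A=49 B=60 C=44 D=37 E=33] avail[A=49 B=58 C=44 D=34 E=31] open={R4,R5,R6}
Step 12: commit R4 -> on_hand[A=49 B=60 C=44 D=34 E=33] avail[A=49 B=58 C=44 D=34 E=31] open={R5,R6}
Step 13: commit R6 -> on_hand[A=49 B=60 C=44 D=34 E=31] avail[A=49 B=58 C=44 D=34 E=31] open={R5}
Step 14: commit R5 -> on_hand[A=49 B=58 C=44 D=34 E=31] avail[A=49 B=58 C=44 D=34 E=31] open={}
Step 15: reserve R8 C 4 -> on_hand[A=49 B=58 C=44 D=34 E=31] avail[A=49 B=58 C=40 D=34 E=31] open={R8}
Step 16: reserve R9 D 9 -> on_hand[A=49 B=58 C=44 D=34 E=31] avail[A=49 B=58 C=40 D=25 E=31] open={R8,R9}
Step 17: cancel R9 -> on_hand[A=49 B=58 C=44 D=34 E=31] avail[A=49 B=58 C=40 D=34 E=31] open={R8}
Step 18: reserve R10 C 1 -> on_hand[A=49 B=58 C=44 D=34 E=31] avail[A=49 B=58 C=39 D=34 E=31] open={R10,R8}
Step 19: reserve R11 B 9 -> on_hand[A=49 B=58 C=44 D=34 E=31] avail[A=49 B=49 C=39 D=34 E=31] open={R10,R11,R8}
Step 20: reserve R12 E 8 -> on_hand[A=49 B=58 C=44 D=34 E=31] avail[A=49 B=49 C=39 D=34 E=23] open={R10,R11,R12,R8}
Step 21: reserve R13 B 4 -> on_hand[A=49 B=58 C=44 D=34 E=31] avail[A=49 B=45 C=39 D=34 E=23] open={R10,R11,R12,R13,R8}
Open reservations: ['R10', 'R11', 'R12', 'R13', 'R8'] -> 5

Answer: 5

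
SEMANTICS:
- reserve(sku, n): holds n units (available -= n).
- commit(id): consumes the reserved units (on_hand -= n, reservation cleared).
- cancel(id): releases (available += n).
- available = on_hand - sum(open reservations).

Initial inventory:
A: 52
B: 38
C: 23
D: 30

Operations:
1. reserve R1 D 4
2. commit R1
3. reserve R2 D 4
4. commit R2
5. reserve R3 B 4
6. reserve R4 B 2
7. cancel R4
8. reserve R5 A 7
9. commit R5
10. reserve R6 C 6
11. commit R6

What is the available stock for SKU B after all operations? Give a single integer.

Answer: 34

Derivation:
Step 1: reserve R1 D 4 -> on_hand[A=52 B=38 C=23 D=30] avail[A=52 B=38 C=23 D=26] open={R1}
Step 2: commit R1 -> on_hand[A=52 B=38 C=23 D=26] avail[A=52 B=38 C=23 D=26] open={}
Step 3: reserve R2 D 4 -> on_hand[A=52 B=38 C=23 D=26] avail[A=52 B=38 C=23 D=22] open={R2}
Step 4: commit R2 -> on_hand[A=52 B=38 C=23 D=22] avail[A=52 B=38 C=23 D=22] open={}
Step 5: reserve R3 B 4 -> on_hand[A=52 B=38 C=23 D=22] avail[A=52 B=34 C=23 D=22] open={R3}
Step 6: reserve R4 B 2 -> on_hand[A=52 B=38 C=23 D=22] avail[A=52 B=32 C=23 D=22] open={R3,R4}
Step 7: cancel R4 -> on_hand[A=52 B=38 C=23 D=22] avail[A=52 B=34 C=23 D=22] open={R3}
Step 8: reserve R5 A 7 -> on_hand[A=52 B=38 C=23 D=22] avail[A=45 B=34 C=23 D=22] open={R3,R5}
Step 9: commit R5 -> on_hand[A=45 B=38 C=23 D=22] avail[A=45 B=34 C=23 D=22] open={R3}
Step 10: reserve R6 C 6 -> on_hand[A=45 B=38 C=23 D=22] avail[A=45 B=34 C=17 D=22] open={R3,R6}
Step 11: commit R6 -> on_hand[A=45 B=38 C=17 D=22] avail[A=45 B=34 C=17 D=22] open={R3}
Final available[B] = 34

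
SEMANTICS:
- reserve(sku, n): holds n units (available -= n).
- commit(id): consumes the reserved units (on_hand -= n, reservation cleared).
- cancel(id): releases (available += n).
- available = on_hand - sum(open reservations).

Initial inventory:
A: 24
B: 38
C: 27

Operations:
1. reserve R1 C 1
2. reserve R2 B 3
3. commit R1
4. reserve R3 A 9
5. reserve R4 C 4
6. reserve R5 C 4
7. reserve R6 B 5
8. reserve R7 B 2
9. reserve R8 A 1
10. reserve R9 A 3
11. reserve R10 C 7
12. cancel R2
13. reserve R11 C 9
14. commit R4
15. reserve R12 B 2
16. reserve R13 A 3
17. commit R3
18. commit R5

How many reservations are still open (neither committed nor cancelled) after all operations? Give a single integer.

Answer: 8

Derivation:
Step 1: reserve R1 C 1 -> on_hand[A=24 B=38 C=27] avail[A=24 B=38 C=26] open={R1}
Step 2: reserve R2 B 3 -> on_hand[A=24 B=38 C=27] avail[A=24 B=35 C=26] open={R1,R2}
Step 3: commit R1 -> on_hand[A=24 B=38 C=26] avail[A=24 B=35 C=26] open={R2}
Step 4: reserve R3 A 9 -> on_hand[A=24 B=38 C=26] avail[A=15 B=35 C=26] open={R2,R3}
Step 5: reserve R4 C 4 -> on_hand[A=24 B=38 C=26] avail[A=15 B=35 C=22] open={R2,R3,R4}
Step 6: reserve R5 C 4 -> on_hand[A=24 B=38 C=26] avail[A=15 B=35 C=18] open={R2,R3,R4,R5}
Step 7: reserve R6 B 5 -> on_hand[A=24 B=38 C=26] avail[A=15 B=30 C=18] open={R2,R3,R4,R5,R6}
Step 8: reserve R7 B 2 -> on_hand[A=24 B=38 C=26] avail[A=15 B=28 C=18] open={R2,R3,R4,R5,R6,R7}
Step 9: reserve R8 A 1 -> on_hand[A=24 B=38 C=26] avail[A=14 B=28 C=18] open={R2,R3,R4,R5,R6,R7,R8}
Step 10: reserve R9 A 3 -> on_hand[A=24 B=38 C=26] avail[A=11 B=28 C=18] open={R2,R3,R4,R5,R6,R7,R8,R9}
Step 11: reserve R10 C 7 -> on_hand[A=24 B=38 C=26] avail[A=11 B=28 C=11] open={R10,R2,R3,R4,R5,R6,R7,R8,R9}
Step 12: cancel R2 -> on_hand[A=24 B=38 C=26] avail[A=11 B=31 C=11] open={R10,R3,R4,R5,R6,R7,R8,R9}
Step 13: reserve R11 C 9 -> on_hand[A=24 B=38 C=26] avail[A=11 B=31 C=2] open={R10,R11,R3,R4,R5,R6,R7,R8,R9}
Step 14: commit R4 -> on_hand[A=24 B=38 C=22] avail[A=11 B=31 C=2] open={R10,R11,R3,R5,R6,R7,R8,R9}
Step 15: reserve R12 B 2 -> on_hand[A=24 B=38 C=22] avail[A=11 B=29 C=2] open={R10,R11,R12,R3,R5,R6,R7,R8,R9}
Step 16: reserve R13 A 3 -> on_hand[A=24 B=38 C=22] avail[A=8 B=29 C=2] open={R10,R11,R12,R13,R3,R5,R6,R7,R8,R9}
Step 17: commit R3 -> on_hand[A=15 B=38 C=22] avail[A=8 B=29 C=2] open={R10,R11,R12,R13,R5,R6,R7,R8,R9}
Step 18: commit R5 -> on_hand[A=15 B=38 C=18] avail[A=8 B=29 C=2] open={R10,R11,R12,R13,R6,R7,R8,R9}
Open reservations: ['R10', 'R11', 'R12', 'R13', 'R6', 'R7', 'R8', 'R9'] -> 8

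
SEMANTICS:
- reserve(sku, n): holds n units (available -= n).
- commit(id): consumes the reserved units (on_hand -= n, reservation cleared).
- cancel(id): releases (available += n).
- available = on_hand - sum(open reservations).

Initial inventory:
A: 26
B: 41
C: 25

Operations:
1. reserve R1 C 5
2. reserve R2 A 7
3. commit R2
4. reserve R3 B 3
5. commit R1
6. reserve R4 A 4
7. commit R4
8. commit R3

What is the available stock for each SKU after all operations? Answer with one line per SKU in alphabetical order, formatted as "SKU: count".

Answer: A: 15
B: 38
C: 20

Derivation:
Step 1: reserve R1 C 5 -> on_hand[A=26 B=41 C=25] avail[A=26 B=41 C=20] open={R1}
Step 2: reserve R2 A 7 -> on_hand[A=26 B=41 C=25] avail[A=19 B=41 C=20] open={R1,R2}
Step 3: commit R2 -> on_hand[A=19 B=41 C=25] avail[A=19 B=41 C=20] open={R1}
Step 4: reserve R3 B 3 -> on_hand[A=19 B=41 C=25] avail[A=19 B=38 C=20] open={R1,R3}
Step 5: commit R1 -> on_hand[A=19 B=41 C=20] avail[A=19 B=38 C=20] open={R3}
Step 6: reserve R4 A 4 -> on_hand[A=19 B=41 C=20] avail[A=15 B=38 C=20] open={R3,R4}
Step 7: commit R4 -> on_hand[A=15 B=41 C=20] avail[A=15 B=38 C=20] open={R3}
Step 8: commit R3 -> on_hand[A=15 B=38 C=20] avail[A=15 B=38 C=20] open={}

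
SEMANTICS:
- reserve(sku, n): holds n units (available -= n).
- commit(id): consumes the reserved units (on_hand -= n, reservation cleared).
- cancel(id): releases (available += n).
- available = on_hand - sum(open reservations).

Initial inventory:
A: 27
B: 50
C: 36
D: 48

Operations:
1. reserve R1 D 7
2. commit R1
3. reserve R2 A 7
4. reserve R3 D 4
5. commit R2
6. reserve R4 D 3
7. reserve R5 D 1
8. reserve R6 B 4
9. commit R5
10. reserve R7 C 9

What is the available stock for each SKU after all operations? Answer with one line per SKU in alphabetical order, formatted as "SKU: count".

Answer: A: 20
B: 46
C: 27
D: 33

Derivation:
Step 1: reserve R1 D 7 -> on_hand[A=27 B=50 C=36 D=48] avail[A=27 B=50 C=36 D=41] open={R1}
Step 2: commit R1 -> on_hand[A=27 B=50 C=36 D=41] avail[A=27 B=50 C=36 D=41] open={}
Step 3: reserve R2 A 7 -> on_hand[A=27 B=50 C=36 D=41] avail[A=20 B=50 C=36 D=41] open={R2}
Step 4: reserve R3 D 4 -> on_hand[A=27 B=50 C=36 D=41] avail[A=20 B=50 C=36 D=37] open={R2,R3}
Step 5: commit R2 -> on_hand[A=20 B=50 C=36 D=41] avail[A=20 B=50 C=36 D=37] open={R3}
Step 6: reserve R4 D 3 -> on_hand[A=20 B=50 C=36 D=41] avail[A=20 B=50 C=36 D=34] open={R3,R4}
Step 7: reserve R5 D 1 -> on_hand[A=20 B=50 C=36 D=41] avail[A=20 B=50 C=36 D=33] open={R3,R4,R5}
Step 8: reserve R6 B 4 -> on_hand[A=20 B=50 C=36 D=41] avail[A=20 B=46 C=36 D=33] open={R3,R4,R5,R6}
Step 9: commit R5 -> on_hand[A=20 B=50 C=36 D=40] avail[A=20 B=46 C=36 D=33] open={R3,R4,R6}
Step 10: reserve R7 C 9 -> on_hand[A=20 B=50 C=36 D=40] avail[A=20 B=46 C=27 D=33] open={R3,R4,R6,R7}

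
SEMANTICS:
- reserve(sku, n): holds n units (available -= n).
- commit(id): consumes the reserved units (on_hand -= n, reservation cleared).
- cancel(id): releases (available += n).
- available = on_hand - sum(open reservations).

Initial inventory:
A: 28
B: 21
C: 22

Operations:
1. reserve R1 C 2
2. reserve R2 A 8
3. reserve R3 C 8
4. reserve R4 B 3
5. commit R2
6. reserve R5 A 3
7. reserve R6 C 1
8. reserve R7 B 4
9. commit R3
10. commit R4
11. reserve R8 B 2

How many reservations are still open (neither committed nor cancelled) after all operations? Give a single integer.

Step 1: reserve R1 C 2 -> on_hand[A=28 B=21 C=22] avail[A=28 B=21 C=20] open={R1}
Step 2: reserve R2 A 8 -> on_hand[A=28 B=21 C=22] avail[A=20 B=21 C=20] open={R1,R2}
Step 3: reserve R3 C 8 -> on_hand[A=28 B=21 C=22] avail[A=20 B=21 C=12] open={R1,R2,R3}
Step 4: reserve R4 B 3 -> on_hand[A=28 B=21 C=22] avail[A=20 B=18 C=12] open={R1,R2,R3,R4}
Step 5: commit R2 -> on_hand[A=20 B=21 C=22] avail[A=20 B=18 C=12] open={R1,R3,R4}
Step 6: reserve R5 A 3 -> on_hand[A=20 B=21 C=22] avail[A=17 B=18 C=12] open={R1,R3,R4,R5}
Step 7: reserve R6 C 1 -> on_hand[A=20 B=21 C=22] avail[A=17 B=18 C=11] open={R1,R3,R4,R5,R6}
Step 8: reserve R7 B 4 -> on_hand[A=20 B=21 C=22] avail[A=17 B=14 C=11] open={R1,R3,R4,R5,R6,R7}
Step 9: commit R3 -> on_hand[A=20 B=21 C=14] avail[A=17 B=14 C=11] open={R1,R4,R5,R6,R7}
Step 10: commit R4 -> on_hand[A=20 B=18 C=14] avail[A=17 B=14 C=11] open={R1,R5,R6,R7}
Step 11: reserve R8 B 2 -> on_hand[A=20 B=18 C=14] avail[A=17 B=12 C=11] open={R1,R5,R6,R7,R8}
Open reservations: ['R1', 'R5', 'R6', 'R7', 'R8'] -> 5

Answer: 5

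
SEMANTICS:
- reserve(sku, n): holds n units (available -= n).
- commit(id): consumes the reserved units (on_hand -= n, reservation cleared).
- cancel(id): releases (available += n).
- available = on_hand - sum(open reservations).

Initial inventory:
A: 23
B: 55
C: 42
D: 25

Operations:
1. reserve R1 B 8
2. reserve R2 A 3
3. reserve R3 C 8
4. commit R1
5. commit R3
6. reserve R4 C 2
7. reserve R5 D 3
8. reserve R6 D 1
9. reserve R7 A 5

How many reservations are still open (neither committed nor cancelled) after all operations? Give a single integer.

Answer: 5

Derivation:
Step 1: reserve R1 B 8 -> on_hand[A=23 B=55 C=42 D=25] avail[A=23 B=47 C=42 D=25] open={R1}
Step 2: reserve R2 A 3 -> on_hand[A=23 B=55 C=42 D=25] avail[A=20 B=47 C=42 D=25] open={R1,R2}
Step 3: reserve R3 C 8 -> on_hand[A=23 B=55 C=42 D=25] avail[A=20 B=47 C=34 D=25] open={R1,R2,R3}
Step 4: commit R1 -> on_hand[A=23 B=47 C=42 D=25] avail[A=20 B=47 C=34 D=25] open={R2,R3}
Step 5: commit R3 -> on_hand[A=23 B=47 C=34 D=25] avail[A=20 B=47 C=34 D=25] open={R2}
Step 6: reserve R4 C 2 -> on_hand[A=23 B=47 C=34 D=25] avail[A=20 B=47 C=32 D=25] open={R2,R4}
Step 7: reserve R5 D 3 -> on_hand[A=23 B=47 C=34 D=25] avail[A=20 B=47 C=32 D=22] open={R2,R4,R5}
Step 8: reserve R6 D 1 -> on_hand[A=23 B=47 C=34 D=25] avail[A=20 B=47 C=32 D=21] open={R2,R4,R5,R6}
Step 9: reserve R7 A 5 -> on_hand[A=23 B=47 C=34 D=25] avail[A=15 B=47 C=32 D=21] open={R2,R4,R5,R6,R7}
Open reservations: ['R2', 'R4', 'R5', 'R6', 'R7'] -> 5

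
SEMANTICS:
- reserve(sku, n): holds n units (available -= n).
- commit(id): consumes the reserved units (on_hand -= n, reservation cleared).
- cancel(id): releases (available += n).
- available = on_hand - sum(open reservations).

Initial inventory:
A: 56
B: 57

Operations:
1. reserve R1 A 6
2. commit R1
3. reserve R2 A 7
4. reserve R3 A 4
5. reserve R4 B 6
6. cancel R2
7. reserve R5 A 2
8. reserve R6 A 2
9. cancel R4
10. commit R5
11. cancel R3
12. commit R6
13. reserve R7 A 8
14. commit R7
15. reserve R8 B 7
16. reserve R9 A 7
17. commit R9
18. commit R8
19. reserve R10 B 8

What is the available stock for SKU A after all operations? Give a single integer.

Step 1: reserve R1 A 6 -> on_hand[A=56 B=57] avail[A=50 B=57] open={R1}
Step 2: commit R1 -> on_hand[A=50 B=57] avail[A=50 B=57] open={}
Step 3: reserve R2 A 7 -> on_hand[A=50 B=57] avail[A=43 B=57] open={R2}
Step 4: reserve R3 A 4 -> on_hand[A=50 B=57] avail[A=39 B=57] open={R2,R3}
Step 5: reserve R4 B 6 -> on_hand[A=50 B=57] avail[A=39 B=51] open={R2,R3,R4}
Step 6: cancel R2 -> on_hand[A=50 B=57] avail[A=46 B=51] open={R3,R4}
Step 7: reserve R5 A 2 -> on_hand[A=50 B=57] avail[A=44 B=51] open={R3,R4,R5}
Step 8: reserve R6 A 2 -> on_hand[A=50 B=57] avail[A=42 B=51] open={R3,R4,R5,R6}
Step 9: cancel R4 -> on_hand[A=50 B=57] avail[A=42 B=57] open={R3,R5,R6}
Step 10: commit R5 -> on_hand[A=48 B=57] avail[A=42 B=57] open={R3,R6}
Step 11: cancel R3 -> on_hand[A=48 B=57] avail[A=46 B=57] open={R6}
Step 12: commit R6 -> on_hand[A=46 B=57] avail[A=46 B=57] open={}
Step 13: reserve R7 A 8 -> on_hand[A=46 B=57] avail[A=38 B=57] open={R7}
Step 14: commit R7 -> on_hand[A=38 B=57] avail[A=38 B=57] open={}
Step 15: reserve R8 B 7 -> on_hand[A=38 B=57] avail[A=38 B=50] open={R8}
Step 16: reserve R9 A 7 -> on_hand[A=38 B=57] avail[A=31 B=50] open={R8,R9}
Step 17: commit R9 -> on_hand[A=31 B=57] avail[A=31 B=50] open={R8}
Step 18: commit R8 -> on_hand[A=31 B=50] avail[A=31 B=50] open={}
Step 19: reserve R10 B 8 -> on_hand[A=31 B=50] avail[A=31 B=42] open={R10}
Final available[A] = 31

Answer: 31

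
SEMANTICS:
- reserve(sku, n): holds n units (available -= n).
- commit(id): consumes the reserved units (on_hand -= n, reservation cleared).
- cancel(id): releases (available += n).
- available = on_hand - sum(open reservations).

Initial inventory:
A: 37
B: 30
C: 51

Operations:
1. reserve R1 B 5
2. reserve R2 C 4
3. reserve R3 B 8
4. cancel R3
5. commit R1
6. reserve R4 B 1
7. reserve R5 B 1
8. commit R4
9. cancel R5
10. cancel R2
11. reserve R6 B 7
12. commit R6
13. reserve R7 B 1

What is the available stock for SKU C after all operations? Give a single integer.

Step 1: reserve R1 B 5 -> on_hand[A=37 B=30 C=51] avail[A=37 B=25 C=51] open={R1}
Step 2: reserve R2 C 4 -> on_hand[A=37 B=30 C=51] avail[A=37 B=25 C=47] open={R1,R2}
Step 3: reserve R3 B 8 -> on_hand[A=37 B=30 C=51] avail[A=37 B=17 C=47] open={R1,R2,R3}
Step 4: cancel R3 -> on_hand[A=37 B=30 C=51] avail[A=37 B=25 C=47] open={R1,R2}
Step 5: commit R1 -> on_hand[A=37 B=25 C=51] avail[A=37 B=25 C=47] open={R2}
Step 6: reserve R4 B 1 -> on_hand[A=37 B=25 C=51] avail[A=37 B=24 C=47] open={R2,R4}
Step 7: reserve R5 B 1 -> on_hand[A=37 B=25 C=51] avail[A=37 B=23 C=47] open={R2,R4,R5}
Step 8: commit R4 -> on_hand[A=37 B=24 C=51] avail[A=37 B=23 C=47] open={R2,R5}
Step 9: cancel R5 -> on_hand[A=37 B=24 C=51] avail[A=37 B=24 C=47] open={R2}
Step 10: cancel R2 -> on_hand[A=37 B=24 C=51] avail[A=37 B=24 C=51] open={}
Step 11: reserve R6 B 7 -> on_hand[A=37 B=24 C=51] avail[A=37 B=17 C=51] open={R6}
Step 12: commit R6 -> on_hand[A=37 B=17 C=51] avail[A=37 B=17 C=51] open={}
Step 13: reserve R7 B 1 -> on_hand[A=37 B=17 C=51] avail[A=37 B=16 C=51] open={R7}
Final available[C] = 51

Answer: 51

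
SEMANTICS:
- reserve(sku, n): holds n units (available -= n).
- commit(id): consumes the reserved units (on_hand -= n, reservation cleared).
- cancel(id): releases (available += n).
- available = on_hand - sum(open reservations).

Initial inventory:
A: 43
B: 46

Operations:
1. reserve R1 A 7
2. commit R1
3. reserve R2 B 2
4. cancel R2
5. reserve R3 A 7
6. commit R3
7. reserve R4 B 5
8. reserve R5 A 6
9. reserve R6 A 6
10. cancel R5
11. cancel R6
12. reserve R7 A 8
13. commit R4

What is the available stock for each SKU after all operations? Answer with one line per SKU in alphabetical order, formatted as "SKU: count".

Step 1: reserve R1 A 7 -> on_hand[A=43 B=46] avail[A=36 B=46] open={R1}
Step 2: commit R1 -> on_hand[A=36 B=46] avail[A=36 B=46] open={}
Step 3: reserve R2 B 2 -> on_hand[A=36 B=46] avail[A=36 B=44] open={R2}
Step 4: cancel R2 -> on_hand[A=36 B=46] avail[A=36 B=46] open={}
Step 5: reserve R3 A 7 -> on_hand[A=36 B=46] avail[A=29 B=46] open={R3}
Step 6: commit R3 -> on_hand[A=29 B=46] avail[A=29 B=46] open={}
Step 7: reserve R4 B 5 -> on_hand[A=29 B=46] avail[A=29 B=41] open={R4}
Step 8: reserve R5 A 6 -> on_hand[A=29 B=46] avail[A=23 B=41] open={R4,R5}
Step 9: reserve R6 A 6 -> on_hand[A=29 B=46] avail[A=17 B=41] open={R4,R5,R6}
Step 10: cancel R5 -> on_hand[A=29 B=46] avail[A=23 B=41] open={R4,R6}
Step 11: cancel R6 -> on_hand[A=29 B=46] avail[A=29 B=41] open={R4}
Step 12: reserve R7 A 8 -> on_hand[A=29 B=46] avail[A=21 B=41] open={R4,R7}
Step 13: commit R4 -> on_hand[A=29 B=41] avail[A=21 B=41] open={R7}

Answer: A: 21
B: 41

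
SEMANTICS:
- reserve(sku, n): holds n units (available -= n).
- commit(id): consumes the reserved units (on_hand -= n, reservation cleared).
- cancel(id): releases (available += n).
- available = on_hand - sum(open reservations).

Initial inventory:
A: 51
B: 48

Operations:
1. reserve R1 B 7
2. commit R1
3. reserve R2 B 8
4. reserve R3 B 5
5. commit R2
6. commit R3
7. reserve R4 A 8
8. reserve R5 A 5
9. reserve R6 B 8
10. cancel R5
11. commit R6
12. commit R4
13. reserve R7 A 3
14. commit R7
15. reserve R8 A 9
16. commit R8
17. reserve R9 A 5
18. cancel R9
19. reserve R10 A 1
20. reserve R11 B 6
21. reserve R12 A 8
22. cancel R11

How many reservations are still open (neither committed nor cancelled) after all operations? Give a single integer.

Step 1: reserve R1 B 7 -> on_hand[A=51 B=48] avail[A=51 B=41] open={R1}
Step 2: commit R1 -> on_hand[A=51 B=41] avail[A=51 B=41] open={}
Step 3: reserve R2 B 8 -> on_hand[A=51 B=41] avail[A=51 B=33] open={R2}
Step 4: reserve R3 B 5 -> on_hand[A=51 B=41] avail[A=51 B=28] open={R2,R3}
Step 5: commit R2 -> on_hand[A=51 B=33] avail[A=51 B=28] open={R3}
Step 6: commit R3 -> on_hand[A=51 B=28] avail[A=51 B=28] open={}
Step 7: reserve R4 A 8 -> on_hand[A=51 B=28] avail[A=43 B=28] open={R4}
Step 8: reserve R5 A 5 -> on_hand[A=51 B=28] avail[A=38 B=28] open={R4,R5}
Step 9: reserve R6 B 8 -> on_hand[A=51 B=28] avail[A=38 B=20] open={R4,R5,R6}
Step 10: cancel R5 -> on_hand[A=51 B=28] avail[A=43 B=20] open={R4,R6}
Step 11: commit R6 -> on_hand[A=51 B=20] avail[A=43 B=20] open={R4}
Step 12: commit R4 -> on_hand[A=43 B=20] avail[A=43 B=20] open={}
Step 13: reserve R7 A 3 -> on_hand[A=43 B=20] avail[A=40 B=20] open={R7}
Step 14: commit R7 -> on_hand[A=40 B=20] avail[A=40 B=20] open={}
Step 15: reserve R8 A 9 -> on_hand[A=40 B=20] avail[A=31 B=20] open={R8}
Step 16: commit R8 -> on_hand[A=31 B=20] avail[A=31 B=20] open={}
Step 17: reserve R9 A 5 -> on_hand[A=31 B=20] avail[A=26 B=20] open={R9}
Step 18: cancel R9 -> on_hand[A=31 B=20] avail[A=31 B=20] open={}
Step 19: reserve R10 A 1 -> on_hand[A=31 B=20] avail[A=30 B=20] open={R10}
Step 20: reserve R11 B 6 -> on_hand[A=31 B=20] avail[A=30 B=14] open={R10,R11}
Step 21: reserve R12 A 8 -> on_hand[A=31 B=20] avail[A=22 B=14] open={R10,R11,R12}
Step 22: cancel R11 -> on_hand[A=31 B=20] avail[A=22 B=20] open={R10,R12}
Open reservations: ['R10', 'R12'] -> 2

Answer: 2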